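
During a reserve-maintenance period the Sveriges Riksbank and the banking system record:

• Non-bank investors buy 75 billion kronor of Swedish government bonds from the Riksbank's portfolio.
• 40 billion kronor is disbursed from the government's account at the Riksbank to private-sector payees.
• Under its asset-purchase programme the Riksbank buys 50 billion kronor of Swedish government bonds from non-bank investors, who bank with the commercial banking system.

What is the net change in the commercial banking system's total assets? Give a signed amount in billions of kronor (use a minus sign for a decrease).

Riksbank balance sheet:
  Assets:      Securities −25B
  Liabilities: Bank reserves +15B, Government deposits −40B
Commercial banking system:
  Assets:      Reserves at CB +15B
  Liabilities: Checkable deposits +15B
Change in total bank assets = +15 billion.

+15 billion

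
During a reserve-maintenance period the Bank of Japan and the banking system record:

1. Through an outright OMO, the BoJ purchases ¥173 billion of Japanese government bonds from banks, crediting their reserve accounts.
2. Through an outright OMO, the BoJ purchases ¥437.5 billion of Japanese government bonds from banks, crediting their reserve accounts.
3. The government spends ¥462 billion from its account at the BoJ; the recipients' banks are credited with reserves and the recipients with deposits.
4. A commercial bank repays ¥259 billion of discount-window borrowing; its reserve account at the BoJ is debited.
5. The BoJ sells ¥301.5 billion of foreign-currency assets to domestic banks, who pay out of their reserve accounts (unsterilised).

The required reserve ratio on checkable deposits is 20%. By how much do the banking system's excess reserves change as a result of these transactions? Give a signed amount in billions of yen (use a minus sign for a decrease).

+¥419.6 billion

OMO purchase (from banks) ¥173 billion: reserves +¥173B, deposits 0.
OMO purchase (from banks) ¥437.5 billion: reserves +¥437.5B, deposits 0.
Government spending ¥462 billion: reserves +¥462B, deposits +¥462B.
Discount-window repayment ¥259 billion: reserves −¥259B, deposits 0.
FX sale ¥301.5 billion: reserves −¥301.5B, deposits 0.
Totals: Δreserves = +¥512B, Δdeposits = +¥462B.
Δrequired reserves = 20% × +¥462B = +¥92.4B.
Δexcess reserves = Δreserves − Δrequired = +¥512B − (+¥92.4B) = +¥419.6 billion.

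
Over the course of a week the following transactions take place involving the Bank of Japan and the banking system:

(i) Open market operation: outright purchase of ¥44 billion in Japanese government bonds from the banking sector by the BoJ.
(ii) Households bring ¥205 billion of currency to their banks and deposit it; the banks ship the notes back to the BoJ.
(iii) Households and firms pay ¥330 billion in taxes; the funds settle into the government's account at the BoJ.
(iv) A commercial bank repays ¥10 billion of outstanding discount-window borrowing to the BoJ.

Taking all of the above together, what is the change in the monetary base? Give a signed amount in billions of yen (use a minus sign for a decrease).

-¥296 billion

BoJ balance sheet:
  Assets:      Securities +¥44B, Loans to banks −¥10B
  Liabilities: Bank reserves −¥91B, Currency in circulation −¥205B, Government deposits +¥330B
Commercial banking system:
  Assets:      Reserves at CB −¥91B, Securities −¥44B
  Liabilities: Checkable deposits −¥125B, Borrowings from CB −¥10B
Monetary base = currency + reserves: −¥205B + (−¥91B) = -¥296 billion.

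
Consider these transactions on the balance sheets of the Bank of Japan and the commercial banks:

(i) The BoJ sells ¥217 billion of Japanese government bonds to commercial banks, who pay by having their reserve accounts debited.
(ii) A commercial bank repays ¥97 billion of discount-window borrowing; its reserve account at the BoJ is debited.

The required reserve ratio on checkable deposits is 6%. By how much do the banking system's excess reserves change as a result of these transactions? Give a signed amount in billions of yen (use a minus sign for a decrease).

OMO sale (to banks) ¥217 billion: reserves −¥217B, deposits 0.
Discount-window repayment ¥97 billion: reserves −¥97B, deposits 0.
Totals: Δreserves = −¥314B, Δdeposits = 0.
Δrequired reserves = 6% × 0 = 0.
Δexcess reserves = Δreserves − Δrequired = −¥314B − (0) = -¥314 billion.

-¥314 billion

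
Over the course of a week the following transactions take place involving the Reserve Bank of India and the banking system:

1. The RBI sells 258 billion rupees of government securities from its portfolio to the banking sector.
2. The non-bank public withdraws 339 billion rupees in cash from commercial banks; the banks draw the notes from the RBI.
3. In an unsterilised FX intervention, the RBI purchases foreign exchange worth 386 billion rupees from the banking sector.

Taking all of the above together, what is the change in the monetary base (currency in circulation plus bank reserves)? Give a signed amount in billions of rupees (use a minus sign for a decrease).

+128 billion

RBI balance sheet:
  Assets:      Securities −258B, Foreign assets +386B
  Liabilities: Bank reserves −211B, Currency in circulation +339B
Commercial banking system:
  Assets:      Reserves at CB −211B, Securities +258B, Foreign assets −386B
  Liabilities: Checkable deposits −339B
Monetary base = currency + reserves: +339B + (−211B) = +128 billion.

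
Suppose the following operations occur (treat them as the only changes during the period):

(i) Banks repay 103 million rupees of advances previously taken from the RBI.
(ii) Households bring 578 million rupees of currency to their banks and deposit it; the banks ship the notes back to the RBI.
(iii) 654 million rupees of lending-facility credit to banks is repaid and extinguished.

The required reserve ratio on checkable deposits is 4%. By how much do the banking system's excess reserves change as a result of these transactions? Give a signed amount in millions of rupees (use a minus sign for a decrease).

-202.12 million

Discount-window repayment 103 million rupees: reserves −103M, deposits 0.
Currency deposit 578 million rupees: reserves +578M, deposits +578M.
Discount-window repayment 654 million rupees: reserves −654M, deposits 0.
Totals: Δreserves = −179M, Δdeposits = +578M.
Δrequired reserves = 4% × +578M = +23.12M.
Δexcess reserves = Δreserves − Δrequired = −179M − (+23.12M) = -202.12 million.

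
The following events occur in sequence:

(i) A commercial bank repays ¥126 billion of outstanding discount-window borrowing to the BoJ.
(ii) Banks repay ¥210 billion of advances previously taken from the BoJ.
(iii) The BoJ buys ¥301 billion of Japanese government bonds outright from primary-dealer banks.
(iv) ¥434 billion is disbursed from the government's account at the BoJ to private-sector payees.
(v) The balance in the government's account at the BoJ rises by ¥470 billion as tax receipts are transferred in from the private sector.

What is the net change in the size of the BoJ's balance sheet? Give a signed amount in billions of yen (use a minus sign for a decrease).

BoJ balance sheet:
  Assets:      Securities +¥301B, Loans to banks −¥336B
  Liabilities: Bank reserves −¥71B, Government deposits +¥36B
Change in total BoJ assets = -¥35 billion.

-¥35 billion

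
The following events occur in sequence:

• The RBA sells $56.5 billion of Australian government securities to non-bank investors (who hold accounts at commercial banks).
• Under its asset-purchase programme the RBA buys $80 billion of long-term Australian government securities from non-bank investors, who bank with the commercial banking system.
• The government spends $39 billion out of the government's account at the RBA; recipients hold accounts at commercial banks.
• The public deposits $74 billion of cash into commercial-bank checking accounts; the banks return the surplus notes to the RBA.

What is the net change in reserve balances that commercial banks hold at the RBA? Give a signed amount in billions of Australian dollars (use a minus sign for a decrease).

+$136.5 billion

RBA balance sheet:
  Assets:      Securities +$23.5B
  Liabilities: Bank reserves +$136.5B, Currency in circulation −$74B, Government deposits −$39B
Commercial banking system:
  Assets:      Reserves at CB +$136.5B
  Liabilities: Checkable deposits +$136.5B
So the change in reserve balances that commercial banks hold at the RBA is +$136.5 billion.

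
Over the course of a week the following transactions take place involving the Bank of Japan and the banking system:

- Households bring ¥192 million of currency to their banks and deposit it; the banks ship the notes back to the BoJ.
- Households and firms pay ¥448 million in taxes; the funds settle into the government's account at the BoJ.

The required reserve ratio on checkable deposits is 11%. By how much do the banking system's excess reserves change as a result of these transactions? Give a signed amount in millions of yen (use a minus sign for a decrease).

-¥227.84 million

Currency deposit ¥192 million: reserves +¥192M, deposits +¥192M.
Government account inflow ¥448 million: reserves −¥448M, deposits −¥448M.
Totals: Δreserves = −¥256M, Δdeposits = −¥256M.
Δrequired reserves = 11% × −¥256M = −¥28.16M.
Δexcess reserves = Δreserves − Δrequired = −¥256M − (−¥28.16M) = -¥227.84 million.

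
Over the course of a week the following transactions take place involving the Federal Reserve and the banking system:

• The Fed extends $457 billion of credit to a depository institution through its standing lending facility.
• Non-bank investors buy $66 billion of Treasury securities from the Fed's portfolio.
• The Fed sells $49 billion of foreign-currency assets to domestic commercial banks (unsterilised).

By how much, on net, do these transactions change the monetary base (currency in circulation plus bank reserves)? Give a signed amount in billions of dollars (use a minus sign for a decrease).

Fed balance sheet:
  Assets:      Securities −$66B, Loans to banks +$457B, Foreign assets −$49B
  Liabilities: Bank reserves +$342B
Commercial banking system:
  Assets:      Reserves at CB +$342B, Foreign assets +$49B
  Liabilities: Checkable deposits −$66B, Borrowings from CB +$457B
Monetary base = currency + reserves: 0 + (+$342B) = +$342 billion.

+$342 billion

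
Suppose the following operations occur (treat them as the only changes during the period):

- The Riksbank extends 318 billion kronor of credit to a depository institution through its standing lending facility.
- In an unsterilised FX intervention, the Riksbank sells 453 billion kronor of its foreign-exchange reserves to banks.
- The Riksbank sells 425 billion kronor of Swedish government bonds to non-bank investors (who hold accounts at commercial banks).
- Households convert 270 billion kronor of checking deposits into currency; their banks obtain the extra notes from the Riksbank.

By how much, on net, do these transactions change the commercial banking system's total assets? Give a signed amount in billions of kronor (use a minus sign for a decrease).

-377 billion

Discount-window loan 318 billion kronor: bank balance sheets expand → +318B.
FX sale 453 billion kronor: just an asset swap on bank balance sheets → 0.
Asset sale (to non-banks) 425 billion kronor: bank balance sheets shrink → −425B.
Currency withdrawal 270 billion kronor: bank balance sheets shrink → −270B.
Net: 318 + 0 − 425 − 270 = -377 billion.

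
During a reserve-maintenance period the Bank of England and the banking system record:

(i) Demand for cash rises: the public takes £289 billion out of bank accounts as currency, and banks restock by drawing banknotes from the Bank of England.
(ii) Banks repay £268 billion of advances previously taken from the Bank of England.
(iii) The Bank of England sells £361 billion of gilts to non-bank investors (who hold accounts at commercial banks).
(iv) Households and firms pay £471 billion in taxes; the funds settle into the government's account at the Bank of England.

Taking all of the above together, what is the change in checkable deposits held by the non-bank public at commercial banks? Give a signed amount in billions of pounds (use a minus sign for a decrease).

-£1121 billion

Currency withdrawal £289 billion: non-bank counterparties' bank balances fall → −£289B.
Discount-window repayment £268 billion: the counterparty is a bank, so public deposits are unchanged → 0.
Asset sale (to non-banks) £361 billion: non-bank counterparties' bank balances fall → −£361B.
Government account inflow £471 billion: non-bank counterparties' bank balances fall → −£471B.
Net: −289 + 0 − 361 − 471 = -£1121 billion.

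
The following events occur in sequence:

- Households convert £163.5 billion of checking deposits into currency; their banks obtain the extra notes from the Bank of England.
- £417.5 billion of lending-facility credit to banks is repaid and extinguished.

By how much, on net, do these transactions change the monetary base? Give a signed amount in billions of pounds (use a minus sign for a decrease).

-£417.5 billion

Currency withdrawal £163.5 billion: just a shift between currency and reserves — both are base money → 0.
Discount-window repayment £417.5 billion: Bank of England balance sheet contracts → −£417.5B.
Net: 0 − 417.5 = -£417.5 billion.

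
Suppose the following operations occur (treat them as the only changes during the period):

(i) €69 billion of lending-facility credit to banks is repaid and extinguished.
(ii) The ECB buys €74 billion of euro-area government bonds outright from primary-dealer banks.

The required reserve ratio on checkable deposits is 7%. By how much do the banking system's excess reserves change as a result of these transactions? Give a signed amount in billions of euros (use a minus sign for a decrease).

+€5 billion

Discount-window repayment €69 billion: reserves −€69B, deposits 0.
OMO purchase (from banks) €74 billion: reserves +€74B, deposits 0.
Totals: Δreserves = +€5B, Δdeposits = 0.
Δrequired reserves = 7% × 0 = 0.
Δexcess reserves = Δreserves − Δrequired = +€5B − (0) = +€5 billion.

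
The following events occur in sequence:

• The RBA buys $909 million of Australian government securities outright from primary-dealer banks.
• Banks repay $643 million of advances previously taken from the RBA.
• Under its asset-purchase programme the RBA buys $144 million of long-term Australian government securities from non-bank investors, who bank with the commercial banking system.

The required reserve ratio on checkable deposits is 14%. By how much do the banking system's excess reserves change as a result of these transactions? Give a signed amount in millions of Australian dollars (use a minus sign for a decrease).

+$389.84 million

OMO purchase (from banks) $909 million: reserves +$909M, deposits 0.
Discount-window repayment $643 million: reserves −$643M, deposits 0.
Asset purchase (from non-banks) $144 million: reserves +$144M, deposits +$144M.
Totals: Δreserves = +$410M, Δdeposits = +$144M.
Δrequired reserves = 14% × +$144M = +$20.16M.
Δexcess reserves = Δreserves − Δrequired = +$410M − (+$20.16M) = +$389.84 million.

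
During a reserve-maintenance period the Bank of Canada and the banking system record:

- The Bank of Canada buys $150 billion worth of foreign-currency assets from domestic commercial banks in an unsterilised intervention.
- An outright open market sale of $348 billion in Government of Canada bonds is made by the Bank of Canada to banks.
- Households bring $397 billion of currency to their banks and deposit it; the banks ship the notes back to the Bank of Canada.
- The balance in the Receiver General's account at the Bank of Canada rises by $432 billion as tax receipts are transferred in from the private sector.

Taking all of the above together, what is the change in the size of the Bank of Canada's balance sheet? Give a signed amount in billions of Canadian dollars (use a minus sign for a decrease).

-$198 billion

Bank of Canada balance sheet:
  Assets:      Securities −$348B, Foreign assets +$150B
  Liabilities: Bank reserves −$233B, Currency in circulation −$397B, Government deposits +$432B
Change in total Bank of Canada assets = -$198 billion.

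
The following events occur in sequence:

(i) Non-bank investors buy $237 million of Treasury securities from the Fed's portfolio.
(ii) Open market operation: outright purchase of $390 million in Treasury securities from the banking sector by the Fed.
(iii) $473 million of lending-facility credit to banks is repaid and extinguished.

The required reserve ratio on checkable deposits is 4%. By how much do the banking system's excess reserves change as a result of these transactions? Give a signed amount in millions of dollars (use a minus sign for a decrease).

-$310.52 million

Asset sale (to non-banks) $237 million: reserves −$237M, deposits −$237M.
OMO purchase (from banks) $390 million: reserves +$390M, deposits 0.
Discount-window repayment $473 million: reserves −$473M, deposits 0.
Totals: Δreserves = −$320M, Δdeposits = −$237M.
Δrequired reserves = 4% × −$237M = −$9.48M.
Δexcess reserves = Δreserves − Δrequired = −$320M − (−$9.48M) = -$310.52 million.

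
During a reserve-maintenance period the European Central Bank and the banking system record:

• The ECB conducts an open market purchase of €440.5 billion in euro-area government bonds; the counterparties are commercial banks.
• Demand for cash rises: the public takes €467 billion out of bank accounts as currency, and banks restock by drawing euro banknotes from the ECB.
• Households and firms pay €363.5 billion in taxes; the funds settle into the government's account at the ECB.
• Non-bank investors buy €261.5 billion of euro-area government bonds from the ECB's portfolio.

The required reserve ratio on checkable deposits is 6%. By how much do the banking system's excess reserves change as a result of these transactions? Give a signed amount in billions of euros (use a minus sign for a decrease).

OMO purchase (from banks) €440.5 billion: reserves +€440.5B, deposits 0.
Currency withdrawal €467 billion: reserves −€467B, deposits −€467B.
Government account inflow €363.5 billion: reserves −€363.5B, deposits −€363.5B.
Asset sale (to non-banks) €261.5 billion: reserves −€261.5B, deposits −€261.5B.
Totals: Δreserves = −€651.5B, Δdeposits = −€1092B.
Δrequired reserves = 6% × −€1092B = −€65.52B.
Δexcess reserves = Δreserves − Δrequired = −€651.5B − (−€65.52B) = -€585.98 billion.

-€585.98 billion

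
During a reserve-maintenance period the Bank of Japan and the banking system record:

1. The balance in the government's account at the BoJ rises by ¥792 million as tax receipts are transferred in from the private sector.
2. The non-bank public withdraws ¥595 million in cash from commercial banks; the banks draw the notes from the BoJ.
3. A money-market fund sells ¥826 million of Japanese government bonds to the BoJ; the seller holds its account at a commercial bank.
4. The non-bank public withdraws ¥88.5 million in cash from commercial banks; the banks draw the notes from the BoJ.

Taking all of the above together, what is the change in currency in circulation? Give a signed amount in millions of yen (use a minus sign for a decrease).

+¥683.5 million

BoJ balance sheet:
  Assets:      Securities +¥826M
  Liabilities: Bank reserves −¥649.5M, Currency in circulation +¥683.5M, Government deposits +¥792M
So the change in currency in circulation is +¥683.5 million.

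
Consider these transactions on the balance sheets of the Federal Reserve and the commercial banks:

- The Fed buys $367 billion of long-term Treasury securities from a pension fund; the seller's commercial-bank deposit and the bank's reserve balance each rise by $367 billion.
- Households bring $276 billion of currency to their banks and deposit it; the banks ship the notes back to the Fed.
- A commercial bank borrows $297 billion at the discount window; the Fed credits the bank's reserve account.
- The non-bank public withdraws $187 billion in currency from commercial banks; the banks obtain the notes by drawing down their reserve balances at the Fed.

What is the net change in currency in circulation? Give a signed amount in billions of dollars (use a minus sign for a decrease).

Fed balance sheet:
  Assets:      Securities +$367B, Loans to banks +$297B
  Liabilities: Bank reserves +$753B, Currency in circulation −$89B
Commercial banking system:
  Assets:      Reserves at CB +$753B
  Liabilities: Checkable deposits +$456B, Borrowings from CB +$297B
So the change in currency in circulation is -$89 billion.

-$89 billion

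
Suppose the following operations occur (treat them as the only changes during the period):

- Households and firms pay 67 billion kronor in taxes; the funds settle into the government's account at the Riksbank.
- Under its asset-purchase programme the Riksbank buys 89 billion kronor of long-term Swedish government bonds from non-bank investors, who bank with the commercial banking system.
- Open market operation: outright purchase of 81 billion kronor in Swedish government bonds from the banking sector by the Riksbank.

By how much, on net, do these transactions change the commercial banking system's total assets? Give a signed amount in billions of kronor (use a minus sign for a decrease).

Riksbank balance sheet:
  Assets:      Securities +170B
  Liabilities: Bank reserves +103B, Government deposits +67B
Commercial banking system:
  Assets:      Reserves at CB +103B, Securities −81B
  Liabilities: Checkable deposits +22B
Change in total bank assets = +22 billion.

+22 billion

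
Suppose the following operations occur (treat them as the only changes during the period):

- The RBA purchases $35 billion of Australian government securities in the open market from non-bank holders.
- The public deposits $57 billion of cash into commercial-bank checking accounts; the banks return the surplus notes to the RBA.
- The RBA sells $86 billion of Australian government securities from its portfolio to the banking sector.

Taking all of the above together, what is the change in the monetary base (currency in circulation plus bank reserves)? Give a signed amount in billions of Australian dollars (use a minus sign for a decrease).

-$51 billion

Asset purchase (from non-banks) $35 billion: RBA balance sheet expands → +$35B.
Currency deposit $57 billion: just a shift between currency and reserves — both are base money → 0.
OMO sale (to banks) $86 billion: RBA balance sheet contracts → −$86B.
Net: 35 + 0 − 86 = -$51 billion.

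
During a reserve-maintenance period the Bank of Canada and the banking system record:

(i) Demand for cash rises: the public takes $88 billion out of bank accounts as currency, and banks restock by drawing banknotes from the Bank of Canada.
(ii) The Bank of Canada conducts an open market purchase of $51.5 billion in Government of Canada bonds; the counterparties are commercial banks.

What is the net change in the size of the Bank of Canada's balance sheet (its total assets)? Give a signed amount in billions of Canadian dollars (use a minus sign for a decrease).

Currency withdrawal $88 billion: only the composition of liabilities changes → 0.
OMO purchase (from banks) $51.5 billion: a Bank of Canada asset is acquired → +$51.5B.
Net: 0 + 51.5 = +$51.5 billion.

+$51.5 billion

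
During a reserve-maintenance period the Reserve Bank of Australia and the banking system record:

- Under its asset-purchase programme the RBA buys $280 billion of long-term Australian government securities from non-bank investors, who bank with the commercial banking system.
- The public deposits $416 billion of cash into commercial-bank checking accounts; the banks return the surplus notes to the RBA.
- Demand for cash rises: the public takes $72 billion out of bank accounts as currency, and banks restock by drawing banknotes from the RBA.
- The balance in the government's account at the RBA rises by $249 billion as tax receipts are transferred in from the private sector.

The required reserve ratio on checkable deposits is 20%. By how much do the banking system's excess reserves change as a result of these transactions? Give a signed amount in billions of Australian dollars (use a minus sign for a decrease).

+$300 billion

Asset purchase (from non-banks) $280 billion: reserves +$280B, deposits +$280B.
Currency deposit $416 billion: reserves +$416B, deposits +$416B.
Currency withdrawal $72 billion: reserves −$72B, deposits −$72B.
Government account inflow $249 billion: reserves −$249B, deposits −$249B.
Totals: Δreserves = +$375B, Δdeposits = +$375B.
Δrequired reserves = 20% × +$375B = +$75B.
Δexcess reserves = Δreserves − Δrequired = +$375B − (+$75B) = +$300 billion.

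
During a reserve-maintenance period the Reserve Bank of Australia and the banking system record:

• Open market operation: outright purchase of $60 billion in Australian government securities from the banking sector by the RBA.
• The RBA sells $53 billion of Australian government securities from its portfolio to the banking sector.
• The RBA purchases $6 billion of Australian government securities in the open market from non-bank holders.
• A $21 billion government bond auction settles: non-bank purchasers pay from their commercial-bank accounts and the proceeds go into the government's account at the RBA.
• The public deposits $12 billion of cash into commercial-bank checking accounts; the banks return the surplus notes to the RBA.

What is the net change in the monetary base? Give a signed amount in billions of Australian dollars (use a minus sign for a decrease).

OMO purchase (from banks) $60 billion: RBA balance sheet expands → +$60B.
OMO sale (to banks) $53 billion: RBA balance sheet contracts → −$53B.
Asset purchase (from non-banks) $6 billion: RBA balance sheet expands → +$6B.
Government account inflow $21 billion: reserves shift to a non-base liability → −$21B.
Currency deposit $12 billion: just a shift between currency and reserves — both are base money → 0.
Net: 60 − 53 + 6 − 21 + 0 = -$8 billion.

-$8 billion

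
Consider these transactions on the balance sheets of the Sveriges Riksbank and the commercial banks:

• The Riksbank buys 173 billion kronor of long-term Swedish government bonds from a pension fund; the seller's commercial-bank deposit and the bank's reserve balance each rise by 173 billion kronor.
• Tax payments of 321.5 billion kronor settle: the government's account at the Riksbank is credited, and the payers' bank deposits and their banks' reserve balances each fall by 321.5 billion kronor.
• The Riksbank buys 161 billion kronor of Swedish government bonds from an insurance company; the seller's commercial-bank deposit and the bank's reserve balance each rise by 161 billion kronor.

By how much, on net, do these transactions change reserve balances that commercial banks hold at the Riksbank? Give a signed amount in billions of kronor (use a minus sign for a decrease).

+12.5 billion

Asset purchase (from non-banks) 173 billion kronor: the Riksbank pays by crediting reserve accounts → +173B.
Government account inflow 321.5 billion kronor: funds move from bank reserves into the government account → −321.5B.
Asset purchase (from non-banks) 161 billion kronor: the Riksbank pays by crediting reserve accounts → +161B.
Net: 173 − 321.5 + 161 = +12.5 billion.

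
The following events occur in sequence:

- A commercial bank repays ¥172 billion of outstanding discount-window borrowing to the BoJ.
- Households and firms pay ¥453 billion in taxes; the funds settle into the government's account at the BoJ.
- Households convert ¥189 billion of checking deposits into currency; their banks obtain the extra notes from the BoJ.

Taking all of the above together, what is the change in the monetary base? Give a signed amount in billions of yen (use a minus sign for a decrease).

BoJ balance sheet:
  Assets:      Loans to banks −¥172B
  Liabilities: Bank reserves −¥814B, Currency in circulation +¥189B, Government deposits +¥453B
Commercial banking system:
  Assets:      Reserves at CB −¥814B
  Liabilities: Checkable deposits −¥642B, Borrowings from CB −¥172B
Monetary base = currency + reserves: +¥189B + (−¥814B) = -¥625 billion.

-¥625 billion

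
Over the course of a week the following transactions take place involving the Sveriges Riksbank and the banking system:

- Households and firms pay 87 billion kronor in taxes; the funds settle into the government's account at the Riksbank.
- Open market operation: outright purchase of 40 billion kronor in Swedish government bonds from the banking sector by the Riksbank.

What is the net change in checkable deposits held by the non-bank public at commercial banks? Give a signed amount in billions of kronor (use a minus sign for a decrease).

-87 billion

Riksbank balance sheet:
  Assets:      Securities +40B
  Liabilities: Bank reserves −47B, Government deposits +87B
Commercial banking system:
  Assets:      Reserves at CB −47B, Securities −40B
  Liabilities: Checkable deposits −87B
So the change in checkable deposits held by the non-bank public at commercial banks is -87 billion.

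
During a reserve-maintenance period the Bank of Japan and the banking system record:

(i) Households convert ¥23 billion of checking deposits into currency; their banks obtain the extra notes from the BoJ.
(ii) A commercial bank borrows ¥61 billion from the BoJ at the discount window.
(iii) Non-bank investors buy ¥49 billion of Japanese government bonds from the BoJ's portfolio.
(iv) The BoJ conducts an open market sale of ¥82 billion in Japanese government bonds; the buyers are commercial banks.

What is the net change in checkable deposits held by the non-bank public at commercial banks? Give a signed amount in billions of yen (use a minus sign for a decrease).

-¥72 billion

Currency withdrawal ¥23 billion: non-bank counterparties' bank balances fall → −¥23B.
Discount-window loan ¥61 billion: the counterparty is a bank, so public deposits are unchanged → 0.
Asset sale (to non-banks) ¥49 billion: non-bank counterparties' bank balances fall → −¥49B.
OMO sale (to banks) ¥82 billion: the counterparty is a bank, so public deposits are unchanged → 0.
Net: −23 + 0 − 49 + 0 = -¥72 billion.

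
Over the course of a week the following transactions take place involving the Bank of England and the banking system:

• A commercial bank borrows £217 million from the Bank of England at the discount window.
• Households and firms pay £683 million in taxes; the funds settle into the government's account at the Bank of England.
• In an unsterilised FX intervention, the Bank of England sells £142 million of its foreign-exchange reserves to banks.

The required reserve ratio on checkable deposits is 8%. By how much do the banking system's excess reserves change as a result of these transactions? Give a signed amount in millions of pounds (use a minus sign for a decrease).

Discount-window loan £217 million: reserves +£217M, deposits 0.
Government account inflow £683 million: reserves −£683M, deposits −£683M.
FX sale £142 million: reserves −£142M, deposits 0.
Totals: Δreserves = −£608M, Δdeposits = −£683M.
Δrequired reserves = 8% × −£683M = −£54.64M.
Δexcess reserves = Δreserves − Δrequired = −£608M − (−£54.64M) = -£553.36 million.

-£553.36 million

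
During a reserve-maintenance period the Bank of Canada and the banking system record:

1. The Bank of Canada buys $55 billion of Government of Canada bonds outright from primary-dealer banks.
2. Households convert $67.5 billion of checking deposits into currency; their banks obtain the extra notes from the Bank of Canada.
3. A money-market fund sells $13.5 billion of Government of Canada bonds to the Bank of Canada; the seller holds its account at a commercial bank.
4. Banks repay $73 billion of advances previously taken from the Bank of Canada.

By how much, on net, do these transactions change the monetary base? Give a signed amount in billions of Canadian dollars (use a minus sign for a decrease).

Bank of Canada balance sheet:
  Assets:      Securities +$68.5B, Loans to banks −$73B
  Liabilities: Bank reserves −$72B, Currency in circulation +$67.5B
Monetary base = currency + reserves: +$67.5B + (−$72B) = -$4.5 billion.

-$4.5 billion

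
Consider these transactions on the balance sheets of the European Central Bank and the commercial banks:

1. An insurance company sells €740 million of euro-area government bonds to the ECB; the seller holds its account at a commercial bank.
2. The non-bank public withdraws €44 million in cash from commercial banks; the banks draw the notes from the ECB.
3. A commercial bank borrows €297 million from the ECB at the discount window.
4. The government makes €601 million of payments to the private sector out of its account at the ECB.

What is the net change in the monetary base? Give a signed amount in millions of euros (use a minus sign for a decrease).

ECB balance sheet:
  Assets:      Securities +€740M, Loans to banks +€297M
  Liabilities: Bank reserves +€1594M, Currency in circulation +€44M, Government deposits −€601M
Monetary base = currency + reserves: +€44M + (+€1594M) = +€1638 million.

+€1638 million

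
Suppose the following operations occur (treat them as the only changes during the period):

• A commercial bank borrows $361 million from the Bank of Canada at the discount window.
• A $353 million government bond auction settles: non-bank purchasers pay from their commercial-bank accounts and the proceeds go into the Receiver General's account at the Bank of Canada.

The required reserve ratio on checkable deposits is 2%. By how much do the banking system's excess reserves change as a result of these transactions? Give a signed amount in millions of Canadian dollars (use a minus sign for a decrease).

+$15.06 million

Discount-window loan $361 million: reserves +$361M, deposits 0.
Government account inflow $353 million: reserves −$353M, deposits −$353M.
Totals: Δreserves = +$8M, Δdeposits = −$353M.
Δrequired reserves = 2% × −$353M = −$7.06M.
Δexcess reserves = Δreserves − Δrequired = +$8M − (−$7.06M) = +$15.06 million.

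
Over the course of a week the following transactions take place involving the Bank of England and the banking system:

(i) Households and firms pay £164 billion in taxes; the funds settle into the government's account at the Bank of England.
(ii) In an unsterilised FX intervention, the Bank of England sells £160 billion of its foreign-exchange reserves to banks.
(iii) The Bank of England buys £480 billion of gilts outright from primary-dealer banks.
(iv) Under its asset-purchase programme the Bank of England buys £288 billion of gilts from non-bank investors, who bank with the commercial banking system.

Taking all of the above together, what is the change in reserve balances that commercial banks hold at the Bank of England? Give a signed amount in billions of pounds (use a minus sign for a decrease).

+£444 billion

Government account inflow £164 billion: funds move from bank reserves into the government account → −£164B.
FX sale £160 billion: the buying banks pay out of their reserve balances → −£160B.
OMO purchase (from banks) £480 billion: the Bank of England pays by crediting reserve accounts → +£480B.
Asset purchase (from non-banks) £288 billion: the Bank of England pays by crediting reserve accounts → +£288B.
Net: −164 − 160 + 480 + 288 = +£444 billion.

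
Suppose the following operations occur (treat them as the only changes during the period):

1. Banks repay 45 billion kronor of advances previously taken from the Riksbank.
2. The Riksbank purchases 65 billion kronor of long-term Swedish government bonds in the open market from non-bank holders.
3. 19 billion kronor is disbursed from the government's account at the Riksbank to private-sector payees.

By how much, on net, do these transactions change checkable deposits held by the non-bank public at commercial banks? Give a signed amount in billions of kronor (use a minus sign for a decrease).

+84 billion

Riksbank balance sheet:
  Assets:      Securities +65B, Loans to banks −45B
  Liabilities: Bank reserves +39B, Government deposits −19B
Commercial banking system:
  Assets:      Reserves at CB +39B
  Liabilities: Checkable deposits +84B, Borrowings from CB −45B
So the change in checkable deposits held by the non-bank public at commercial banks is +84 billion.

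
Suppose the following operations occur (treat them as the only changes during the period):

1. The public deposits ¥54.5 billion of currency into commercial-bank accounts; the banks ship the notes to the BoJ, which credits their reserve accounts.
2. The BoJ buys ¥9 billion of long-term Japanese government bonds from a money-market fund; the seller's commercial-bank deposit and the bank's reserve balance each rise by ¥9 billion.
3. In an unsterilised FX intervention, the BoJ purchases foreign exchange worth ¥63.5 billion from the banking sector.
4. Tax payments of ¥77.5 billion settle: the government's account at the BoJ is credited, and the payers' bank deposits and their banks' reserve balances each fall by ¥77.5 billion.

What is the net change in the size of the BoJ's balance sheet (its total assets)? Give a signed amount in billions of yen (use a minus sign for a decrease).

BoJ balance sheet:
  Assets:      Securities +¥9B, Foreign assets +¥63.5B
  Liabilities: Bank reserves +¥49.5B, Currency in circulation −¥54.5B, Government deposits +¥77.5B
Commercial banking system:
  Assets:      Reserves at CB +¥49.5B, Foreign assets −¥63.5B
  Liabilities: Checkable deposits −¥14B
Change in total BoJ assets = +¥72.5 billion.

+¥72.5 billion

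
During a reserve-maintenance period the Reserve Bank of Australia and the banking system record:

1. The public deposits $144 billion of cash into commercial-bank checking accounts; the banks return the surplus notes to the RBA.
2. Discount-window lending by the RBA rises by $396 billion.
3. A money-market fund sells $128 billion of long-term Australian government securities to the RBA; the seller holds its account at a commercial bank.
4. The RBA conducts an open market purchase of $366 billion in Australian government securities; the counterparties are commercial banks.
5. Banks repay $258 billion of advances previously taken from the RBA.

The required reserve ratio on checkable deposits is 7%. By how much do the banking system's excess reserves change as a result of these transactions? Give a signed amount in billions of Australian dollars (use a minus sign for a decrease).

Currency deposit $144 billion: reserves +$144B, deposits +$144B.
Discount-window loan $396 billion: reserves +$396B, deposits 0.
Asset purchase (from non-banks) $128 billion: reserves +$128B, deposits +$128B.
OMO purchase (from banks) $366 billion: reserves +$366B, deposits 0.
Discount-window repayment $258 billion: reserves −$258B, deposits 0.
Totals: Δreserves = +$776B, Δdeposits = +$272B.
Δrequired reserves = 7% × +$272B = +$19.04B.
Δexcess reserves = Δreserves − Δrequired = +$776B − (+$19.04B) = +$756.96 billion.

+$756.96 billion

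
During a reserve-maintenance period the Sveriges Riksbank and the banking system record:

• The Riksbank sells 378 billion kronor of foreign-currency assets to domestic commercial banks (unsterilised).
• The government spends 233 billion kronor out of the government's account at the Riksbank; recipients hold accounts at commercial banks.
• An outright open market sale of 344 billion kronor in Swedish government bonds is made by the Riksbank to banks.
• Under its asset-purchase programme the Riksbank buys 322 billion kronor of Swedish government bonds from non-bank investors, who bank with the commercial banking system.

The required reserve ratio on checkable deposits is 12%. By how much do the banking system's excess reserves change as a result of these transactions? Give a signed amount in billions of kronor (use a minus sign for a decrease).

FX sale 378 billion kronor: reserves −378B, deposits 0.
Government spending 233 billion kronor: reserves +233B, deposits +233B.
OMO sale (to banks) 344 billion kronor: reserves −344B, deposits 0.
Asset purchase (from non-banks) 322 billion kronor: reserves +322B, deposits +322B.
Totals: Δreserves = −167B, Δdeposits = +555B.
Δrequired reserves = 12% × +555B = +66.6B.
Δexcess reserves = Δreserves − Δrequired = −167B − (+66.6B) = -233.6 billion.

-233.6 billion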